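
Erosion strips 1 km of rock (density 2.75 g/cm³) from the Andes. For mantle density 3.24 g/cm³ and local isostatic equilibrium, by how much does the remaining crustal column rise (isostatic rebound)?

Unloading: uplift u = e ρ_c/ρ_m = 1 km × 2.75/3.24 = 0.849 km.

0.849 km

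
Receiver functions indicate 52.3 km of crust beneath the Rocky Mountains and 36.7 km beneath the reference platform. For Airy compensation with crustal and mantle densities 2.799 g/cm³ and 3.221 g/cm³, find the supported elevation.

2.04 km

Excess crust Δ = 52.3 km − 36.7 km = 15.6 km, split between elevation h and root r with h + r = Δ.
Airy balance ρ_c h = (ρ_m − ρ_c) r gives r = h ρ_c/(ρ_m − ρ_c), so h (1 + ρ_c/(ρ_m − ρ_c)) = Δ, i.e. h = Δ (ρ_m − ρ_c)/ρ_m.
h = 15.6 km × 0.422/3.221 = 2.04 km.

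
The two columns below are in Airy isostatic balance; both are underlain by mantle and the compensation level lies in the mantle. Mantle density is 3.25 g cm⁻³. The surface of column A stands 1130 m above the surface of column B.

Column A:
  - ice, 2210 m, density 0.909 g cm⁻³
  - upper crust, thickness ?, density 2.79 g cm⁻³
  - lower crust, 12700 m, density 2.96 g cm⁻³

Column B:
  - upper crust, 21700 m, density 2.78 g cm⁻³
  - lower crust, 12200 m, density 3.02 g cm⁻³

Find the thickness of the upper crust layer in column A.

17000 m

Take the compensation level at the base of the deeper column (depth z_c below the surface of column A) and equate Σ ρ_i t_i down to z_c; mantle fills any gap and the z_c terms cancel.
Column A: 2210×0.909 + x×2.79 + 12700×2.96 + (z_c − 14910 − x)×3.25
Column B: 1130×0 + 21700×2.78 + 12200×3.02 + (z_c − 1130 − 33900)×3.25
The z_c×3.25 term appears on both sides and cancels. Collect the known terms of each column as K = Σ(ρt)_known − 3.25 × (depth of known layers): K_A = 39600.89 − 3.25×14910 = −8856.61; K_B = 97170 − 3.25×(1130 + 33900) = −16677.5.
Balance: K_A − x×(3.25 − 2.79) = K_B, so x = (K_A − K_B)/(3.25 − 2.79) = 7820.89/0.46 = 17000 m.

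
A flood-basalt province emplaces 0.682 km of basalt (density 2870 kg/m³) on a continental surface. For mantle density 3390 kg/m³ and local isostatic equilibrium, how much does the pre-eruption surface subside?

Subaerial loading: s = t ρ_load / ρ_m.
s = 0.682 km × 2870/3390 = 0.577 km.

0.577 km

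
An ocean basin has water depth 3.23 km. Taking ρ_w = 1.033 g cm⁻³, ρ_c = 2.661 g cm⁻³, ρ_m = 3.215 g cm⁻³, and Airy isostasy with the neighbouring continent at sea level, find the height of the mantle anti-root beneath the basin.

9.49 km

In Airy isostatic equilibrium: replacing crust with seawater at the top is compensated by replacing crust with mantle at the base: d (ρ_c − ρ_w) = a (ρ_m − ρ_c).
a = d (ρ_c − ρ_w)/(ρ_m − ρ_c) = 3.23 km × 1.628/0.554 = 9.49 km.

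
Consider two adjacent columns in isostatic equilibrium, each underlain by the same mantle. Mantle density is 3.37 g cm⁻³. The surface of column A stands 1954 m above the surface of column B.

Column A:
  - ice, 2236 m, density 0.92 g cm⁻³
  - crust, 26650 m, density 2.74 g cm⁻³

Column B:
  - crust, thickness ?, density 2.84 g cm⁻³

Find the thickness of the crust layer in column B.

29600 m

Take the compensation level at the base of the deeper column (depth z_c below the surface of column A) and equate Σ ρ_i t_i down to z_c; mantle fills any gap and the z_c terms cancel.
Column A: 2236×0.92 + 26650×2.74 + (z_c − 28886)×3.37
Column B: 1954×0 + x×2.84 + (z_c − 1954 − 0 − x)×3.37
The z_c×3.37 term appears on both sides and cancels. Collect the known terms of each column as K = Σ(ρt)_known − 3.37 × (depth of known layers): K_A = 75078.12 − 3.37×28886 = −22267.7; K_B = 0 − 3.37×(1954 + 0) = −6584.98.
Balance: K_A = K_B − x×(3.37 − 2.84), so x = (K_B − K_A)/(3.37 − 2.84) = 15682.7/0.53 = 29600 m.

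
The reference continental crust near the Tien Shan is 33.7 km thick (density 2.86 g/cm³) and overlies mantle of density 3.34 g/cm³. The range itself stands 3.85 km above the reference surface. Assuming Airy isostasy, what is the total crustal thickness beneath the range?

60.5 km

Root depth r = h ρ_c / (ρ_m − ρ_c) = 3.85 km × 2.86 / 0.48 = 22.94 km.
Total thickness = T + h + r = 33.7 km + 3.85 km + 22.94 km = 60.5 km.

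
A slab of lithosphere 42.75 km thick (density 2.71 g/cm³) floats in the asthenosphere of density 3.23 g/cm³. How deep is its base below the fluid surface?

35.9 km

Draft d = t ρ_obj/ρ_fluid = 42.75 km × 2.71/3.23 = 35.9 km.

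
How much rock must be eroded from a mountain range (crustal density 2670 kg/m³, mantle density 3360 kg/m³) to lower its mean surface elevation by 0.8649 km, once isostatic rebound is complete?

4.21 km

Net drop Δ = e − u = e − e ρ_c/ρ_m = e (ρ_m − ρ_c)/ρ_m.
e = Δ ρ_m/(ρ_m − ρ_c) = 0.8649 km × 3360/690 = 4.21 km.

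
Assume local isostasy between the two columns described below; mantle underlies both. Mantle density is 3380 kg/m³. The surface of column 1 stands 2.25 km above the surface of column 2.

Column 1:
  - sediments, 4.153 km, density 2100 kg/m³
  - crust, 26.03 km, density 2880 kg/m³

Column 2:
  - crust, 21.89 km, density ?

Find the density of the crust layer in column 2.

Take the compensation level at the base of the deeper column (depth z_c below the surface of column 1) and equate Σ ρ_i t_i down to z_c; mantle fills any gap and the z_c terms cancel.
Column 1: 4.153×2100 + 26.03×2880 + (z_c − 30.183)×3380
Column 2: 2.25×0 + 21.89×ρ + (z_c − 2.25 − 21.89)×3380
The z_c×3380 term appears on both sides and cancels. Collect the known terms of each column as K = Σ(ρt)_known − 3380 × (depth of known layers): K_1 = 83687.7 − 3380×30.183 = −18330.84; K_2 = 0 − 3380×(2.25 + 21.89) = −81593.2.
Balance: K_1 = K_2 + 21.89×ρ, so ρ = (K_1 − K_2)/21.89 = 63262.4/21.89 = 2890 kg/m³.

2890 kg/m³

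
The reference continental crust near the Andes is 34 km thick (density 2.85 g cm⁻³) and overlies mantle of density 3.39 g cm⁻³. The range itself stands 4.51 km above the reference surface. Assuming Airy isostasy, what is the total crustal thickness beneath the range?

Root depth r = h ρ_c / (ρ_m − ρ_c) = 4.51 km × 2.85 / 0.54 = 23.8 km.
Total thickness = T + h + r = 34 km + 4.51 km + 23.8 km = 62.3 km.

62.3 km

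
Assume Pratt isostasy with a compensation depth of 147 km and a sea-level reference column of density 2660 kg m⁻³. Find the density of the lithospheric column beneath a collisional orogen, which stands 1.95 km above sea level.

Pratt balance: ρ_ref D = ρ (D + h).
ρ = ρ_ref D/(D + h) = 2660 × 147 km/(147 km + 1.95 km) = 2630 kg m⁻³.

2630 kg m⁻³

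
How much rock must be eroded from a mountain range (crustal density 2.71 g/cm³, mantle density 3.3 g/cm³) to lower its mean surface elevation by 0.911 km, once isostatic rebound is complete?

Net drop Δ = e − u = e − e ρ_c/ρ_m = e (ρ_m − ρ_c)/ρ_m.
e = Δ ρ_m/(ρ_m − ρ_c) = 0.911 km × 3.3/0.59 = 5.1 km.

5.1 km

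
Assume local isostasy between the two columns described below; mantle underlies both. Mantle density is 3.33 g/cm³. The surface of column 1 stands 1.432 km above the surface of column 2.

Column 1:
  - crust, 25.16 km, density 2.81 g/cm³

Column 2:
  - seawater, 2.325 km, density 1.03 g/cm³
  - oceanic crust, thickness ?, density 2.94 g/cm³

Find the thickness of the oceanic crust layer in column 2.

7.61 km

Take the compensation level at the base of the deeper column (depth z_c below the surface of column 1) and equate Σ ρ_i t_i down to z_c; mantle fills any gap and the z_c terms cancel.
Column 1: 25.16×2.81 + (z_c − 25.16)×3.33
Column 2: 1.432×0 + 2.325×1.03 + x×2.94 + (z_c − 1.432 − 2.325 − x)×3.33
The z_c×3.33 term appears on both sides and cancels. Collect the known terms of each column as K = Σ(ρt)_known − 3.33 × (depth of known layers): K_1 = 70.6996 − 3.33×25.16 = −13.0832; K_2 = 2.39475 − 3.33×(1.432 + 2.325) = −10.11606.
Balance: K_1 = K_2 − x×(3.33 − 2.94), so x = (K_2 − K_1)/(3.33 − 2.94) = 2.96714/0.39 = 7.61 km.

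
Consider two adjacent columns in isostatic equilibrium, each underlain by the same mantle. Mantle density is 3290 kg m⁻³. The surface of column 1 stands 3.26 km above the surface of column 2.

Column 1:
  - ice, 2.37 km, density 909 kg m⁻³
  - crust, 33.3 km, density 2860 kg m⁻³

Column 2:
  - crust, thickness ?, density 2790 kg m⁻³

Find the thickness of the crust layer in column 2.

Take the compensation level at the base of the deeper column (depth z_c below the surface of column 1) and equate Σ ρ_i t_i down to z_c; mantle fills any gap and the z_c terms cancel.
Column 1: 2.37×909 + 33.3×2860 + (z_c − 35.67)×3290
Column 2: 3.26×0 + x×2790 + (z_c − 3.26 − 0 − x)×3290
The z_c×3290 term appears on both sides and cancels. Collect the known terms of each column as K = Σ(ρt)_known − 3290 × (depth of known layers): K_1 = 97392.33 − 3290×35.67 = −19961.97; K_2 = 0 − 3290×(3.26 + 0) = −10725.4.
Balance: K_1 = K_2 − x×(3290 − 2790), so x = (K_2 − K_1)/(3290 − 2790) = 9236.57/500 = 18.5 km.

18.5 km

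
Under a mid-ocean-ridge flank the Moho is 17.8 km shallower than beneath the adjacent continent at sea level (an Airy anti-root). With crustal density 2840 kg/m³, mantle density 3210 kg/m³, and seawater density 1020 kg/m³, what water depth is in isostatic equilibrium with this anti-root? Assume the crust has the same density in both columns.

Replacing a thickness d of crust by seawater at the top must be balanced by replacing crust with mantle at the base: d (ρ_c − ρ_w) = a (ρ_m − ρ_c).
d = a (ρ_m − ρ_c)/(ρ_c − ρ_w) = 17.8 km × 370/1820 = 3.62 km.

3.62 km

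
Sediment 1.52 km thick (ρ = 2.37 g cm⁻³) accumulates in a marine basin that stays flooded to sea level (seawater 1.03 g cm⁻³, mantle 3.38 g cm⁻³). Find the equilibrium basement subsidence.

0.867 km

Submarine loading: the sediment displaces seawater, and the subsidence is in turn flooded, so s (ρ_m − ρ_w) = t (ρ_sed − ρ_w).
s = 1.52 km × (2.37 − 1.03) / (3.38 − 1.03) = 0.867 km.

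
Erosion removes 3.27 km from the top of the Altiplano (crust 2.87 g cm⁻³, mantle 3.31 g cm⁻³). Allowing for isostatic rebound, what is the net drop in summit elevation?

Rebound u = e ρ_c/ρ_m = 3.27 km × 2.87/3.31 = 2.835 km.
Net surface drop = e − u = 3.27 km − 2.835 km = e (ρ_m − ρ_c)/ρ_m = 0.435 km.

0.435 km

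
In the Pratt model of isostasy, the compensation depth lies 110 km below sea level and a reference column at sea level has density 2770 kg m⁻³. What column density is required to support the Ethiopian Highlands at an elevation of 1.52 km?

2730 kg m⁻³

Pratt balance: ρ_ref D = ρ (D + h).
ρ = ρ_ref D/(D + h) = 2770 × 110 km/(110 km + 1.52 km) = 2730 kg m⁻³.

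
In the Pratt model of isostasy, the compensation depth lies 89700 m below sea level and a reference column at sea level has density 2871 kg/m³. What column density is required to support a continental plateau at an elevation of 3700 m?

Pratt balance: ρ_ref D = ρ (D + h).
ρ = ρ_ref D/(D + h) = 2871 × 89700 m/(89700 m + 3700 m) = 2760 kg/m³.

2760 kg/m³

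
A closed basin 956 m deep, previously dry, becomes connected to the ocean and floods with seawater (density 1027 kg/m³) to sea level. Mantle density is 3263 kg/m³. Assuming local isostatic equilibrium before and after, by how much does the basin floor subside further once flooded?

439 m

After flooding the water column is d + s deep. Its weight must equal the weight of mantle displaced by the extra subsidence s: (d + s) ρ_w = s ρ_m.
s = d ρ_w / (ρ_m − ρ_w) = 956 m × 1027/(3263 − 1027) = 439 m.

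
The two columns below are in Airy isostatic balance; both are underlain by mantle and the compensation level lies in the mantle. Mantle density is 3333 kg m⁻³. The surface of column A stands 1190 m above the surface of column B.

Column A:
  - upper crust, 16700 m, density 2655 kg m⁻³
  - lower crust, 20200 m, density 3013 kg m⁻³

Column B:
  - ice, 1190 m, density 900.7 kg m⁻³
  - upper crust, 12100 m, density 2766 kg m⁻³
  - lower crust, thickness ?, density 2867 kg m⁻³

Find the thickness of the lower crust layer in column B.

Take the compensation level at the base of the deeper column (depth z_c below the surface of column A) and equate Σ ρ_i t_i down to z_c; mantle fills any gap and the z_c terms cancel.
Column A: 16700×2655 + 20200×3013 + (z_c − 36900)×3333
Column B: 1190×0 + 1190×900.7 + 12100×2766 + x×2867 + (z_c − 1190 − 13290 − x)×3333
The z_c×3333 term appears on both sides and cancels. Collect the known terms of each column as K = Σ(ρt)_known − 3333 × (depth of known layers): K_A = 105201100 − 3333×36900 = −17786600; K_B = 34540433 − 3333×(1190 + 13290) = −13721407.
Balance: K_A = K_B − x×(3333 − 2867), so x = (K_B − K_A)/(3333 − 2867) = 4065190/466 = 8720 m.

8720 m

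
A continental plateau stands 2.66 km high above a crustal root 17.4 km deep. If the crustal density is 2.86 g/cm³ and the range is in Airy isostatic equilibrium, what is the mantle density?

3.3 g/cm³

Airy balance: ρ_c h = (ρ_m − ρ_c) r → ρ_m = ρ_c (1 + h/r).
ρ_m = 2.86 × (1 + 2.66 km/17.4 km) = 3.3 g/cm³.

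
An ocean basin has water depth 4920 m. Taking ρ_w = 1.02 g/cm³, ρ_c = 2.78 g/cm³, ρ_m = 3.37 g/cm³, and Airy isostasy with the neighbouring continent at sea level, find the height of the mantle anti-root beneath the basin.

Isostatic balance requires: replacing crust with seawater at the top is compensated by replacing crust with mantle at the base: d (ρ_c − ρ_w) = a (ρ_m − ρ_c).
a = d (ρ_c − ρ_w)/(ρ_m − ρ_c) = 4920 m × 1.76/0.59 = 14700 m.

14700 m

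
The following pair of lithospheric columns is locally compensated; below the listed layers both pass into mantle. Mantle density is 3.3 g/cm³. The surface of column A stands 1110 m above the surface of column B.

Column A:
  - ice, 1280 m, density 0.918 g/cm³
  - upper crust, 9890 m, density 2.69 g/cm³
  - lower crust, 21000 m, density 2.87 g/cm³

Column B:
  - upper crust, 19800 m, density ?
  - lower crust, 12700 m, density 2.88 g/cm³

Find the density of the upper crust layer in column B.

Take the compensation level at the base of the deeper column (depth z_c below the surface of column A) and equate Σ ρ_i t_i down to z_c; mantle fills any gap and the z_c terms cancel.
Column A: 1280×0.918 + 9890×2.69 + 21000×2.87 + (z_c − 32170)×3.3
Column B: 1110×0 + 19800×ρ + 12700×2.88 + (z_c − 1110 − 32500)×3.3
The z_c×3.3 term appears on both sides and cancels. Collect the known terms of each column as K = Σ(ρt)_known − 3.3 × (depth of known layers): K_A = 88049.14 − 3.3×32170 = −18111.86; K_B = 36576 − 3.3×(1110 + 32500) = −74337.
Balance: K_A = K_B + 19800×ρ, so ρ = (K_A − K_B)/19800 = 56225.1/19800 = 2.84 g/cm³.

2.84 g/cm³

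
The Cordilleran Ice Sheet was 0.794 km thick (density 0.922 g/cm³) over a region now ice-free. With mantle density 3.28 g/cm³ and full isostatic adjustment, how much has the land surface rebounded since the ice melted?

Removing the load lets mantle flow back in; uplift u satisfies ρ_ice t = ρ_m u.
u = t ρ_ice/ρ_m = 0.794 km × 0.922/3.28 = 0.223 km.

0.223 km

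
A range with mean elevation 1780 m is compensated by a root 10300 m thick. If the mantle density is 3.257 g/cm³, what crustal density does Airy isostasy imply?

ρ_c h = (ρ_m − ρ_c) r → ρ_c (h + r) = ρ_m r → ρ_c = ρ_m r / (h + r).
ρ_c = 3.257 × 10300 m / (1780 m + 10300 m) = 2.78 g/cm³.

2.78 g/cm³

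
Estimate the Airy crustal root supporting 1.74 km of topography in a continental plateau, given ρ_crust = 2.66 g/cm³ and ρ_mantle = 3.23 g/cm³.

8.12 km

Balancing pressure at the compensation depth: the weight of the topography is balanced by the buoyancy of the root, ρ_c h = (ρ_m − ρ_c) r.
r = h · ρ_c / (ρ_m − ρ_c) = 1.74 km × 2.66 / (3.23 − 2.66) = 8.12 km.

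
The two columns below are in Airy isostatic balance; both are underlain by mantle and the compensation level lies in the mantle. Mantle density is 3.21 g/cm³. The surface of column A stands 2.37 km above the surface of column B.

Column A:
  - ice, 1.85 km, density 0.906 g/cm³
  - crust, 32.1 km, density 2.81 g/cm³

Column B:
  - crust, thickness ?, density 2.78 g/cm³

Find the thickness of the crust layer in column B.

Take the compensation level at the base of the deeper column (depth z_c below the surface of column A) and equate Σ ρ_i t_i down to z_c; mantle fills any gap and the z_c terms cancel.
Column A: 1.85×0.906 + 32.1×2.81 + (z_c − 33.95)×3.21
Column B: 2.37×0 + x×2.78 + (z_c − 2.37 − 0 − x)×3.21
The z_c×3.21 term appears on both sides and cancels. Collect the known terms of each column as K = Σ(ρt)_known − 3.21 × (depth of known layers): K_A = 91.8771 − 3.21×33.95 = −17.1024; K_B = 0 − 3.21×(2.37 + 0) = −7.6077.
Balance: K_A = K_B − x×(3.21 − 2.78), so x = (K_B − K_A)/(3.21 − 2.78) = 9.4947/0.43 = 22.1 km.

22.1 km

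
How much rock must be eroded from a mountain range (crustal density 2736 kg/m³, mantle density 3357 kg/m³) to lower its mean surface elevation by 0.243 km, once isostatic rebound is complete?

Net drop Δ = e − u = e − e ρ_c/ρ_m = e (ρ_m − ρ_c)/ρ_m.
e = Δ ρ_m/(ρ_m − ρ_c) = 0.243 km × 3357/621 = 1.31 km.

1.31 km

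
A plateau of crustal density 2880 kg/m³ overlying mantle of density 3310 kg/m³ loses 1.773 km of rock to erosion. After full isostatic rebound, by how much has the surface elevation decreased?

Rebound u = e ρ_c/ρ_m = 1.773 km × 2880/3310 = 1.543 km.
Net surface drop = e − u = 1.773 km − 1.543 km = e (ρ_m − ρ_c)/ρ_m = 0.23 km.

0.23 km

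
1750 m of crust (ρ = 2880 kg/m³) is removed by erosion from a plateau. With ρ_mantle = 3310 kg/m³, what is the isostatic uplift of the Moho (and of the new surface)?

1520 m

Unloading: uplift u = e ρ_c/ρ_m = 1750 m × 2880/3310 = 1520 m.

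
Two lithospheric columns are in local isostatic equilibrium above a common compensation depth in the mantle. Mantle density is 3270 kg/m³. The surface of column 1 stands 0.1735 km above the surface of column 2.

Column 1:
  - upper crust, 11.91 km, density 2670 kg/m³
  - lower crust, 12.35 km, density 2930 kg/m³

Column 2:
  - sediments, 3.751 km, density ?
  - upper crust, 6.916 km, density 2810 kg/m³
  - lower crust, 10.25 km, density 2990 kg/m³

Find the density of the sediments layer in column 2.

Take the compensation level at the base of the deeper column (depth z_c below the surface of column 1) and equate Σ ρ_i t_i down to z_c; mantle fills any gap and the z_c terms cancel.
Column 1: 11.91×2670 + 12.35×2930 + (z_c − 24.26)×3270
Column 2: 0.1735×0 + 3.751×ρ + 6.916×2810 + 10.25×2990 + (z_c − 0.1735 − 20.917)×3270
The z_c×3270 term appears on both sides and cancels. Collect the known terms of each column as K = Σ(ρt)_known − 3270 × (depth of known layers): K_1 = 67985.2 − 3270×24.26 = −11345; K_2 = 50081.46 − 3270×(0.1735 + 20.917) = −18884.475.
Balance: K_1 = K_2 + 3.751×ρ, so ρ = (K_1 − K_2)/3.751 = 7539.48/3.751 = 2010 kg/m³.

2010 kg/m³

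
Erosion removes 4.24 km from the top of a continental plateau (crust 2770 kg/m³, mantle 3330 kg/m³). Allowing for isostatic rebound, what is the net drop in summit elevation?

0.713 km

Rebound u = e ρ_c/ρ_m = 4.24 km × 2770/3330 = 3.527 km.
Net surface drop = e − u = 4.24 km − 3.527 km = e (ρ_m − ρ_c)/ρ_m = 0.713 km.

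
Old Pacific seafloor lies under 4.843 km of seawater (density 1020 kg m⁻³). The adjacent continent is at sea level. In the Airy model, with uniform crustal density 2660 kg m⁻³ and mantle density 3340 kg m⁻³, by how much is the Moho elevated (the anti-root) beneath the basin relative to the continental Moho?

11.7 km

For local isostatic compensation: replacing crust with seawater at the top is compensated by replacing crust with mantle at the base: d (ρ_c − ρ_w) = a (ρ_m − ρ_c).
a = d (ρ_c − ρ_w)/(ρ_m − ρ_c) = 4.843 km × 1640/680 = 11.7 km.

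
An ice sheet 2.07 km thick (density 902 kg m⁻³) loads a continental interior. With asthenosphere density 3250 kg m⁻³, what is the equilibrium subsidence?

Equating mass per unit area of the two columns: the ice load ρ_ice t is balanced by mantle displaced below, ρ_m s.
s = t ρ_ice / ρ_m = 2.07 km × 902/3250 = 0.575 km.

0.575 km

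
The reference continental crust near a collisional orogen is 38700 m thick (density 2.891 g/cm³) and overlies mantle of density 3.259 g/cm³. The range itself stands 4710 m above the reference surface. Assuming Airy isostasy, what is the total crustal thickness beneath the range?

80400 m

Root depth r = h ρ_c / (ρ_m − ρ_c) = 4710 m × 2.891 / 0.368 = 37000 m.
Total thickness = T + h + r = 38700 m + 4710 m + 37000 m = 80400 m.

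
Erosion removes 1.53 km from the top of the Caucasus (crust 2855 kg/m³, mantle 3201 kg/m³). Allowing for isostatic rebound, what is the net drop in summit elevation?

0.165 km

Rebound u = e ρ_c/ρ_m = 1.53 km × 2855/3201 = 1.365 km.
Net surface drop = e − u = 1.53 km − 1.365 km = e (ρ_m − ρ_c)/ρ_m = 0.165 km.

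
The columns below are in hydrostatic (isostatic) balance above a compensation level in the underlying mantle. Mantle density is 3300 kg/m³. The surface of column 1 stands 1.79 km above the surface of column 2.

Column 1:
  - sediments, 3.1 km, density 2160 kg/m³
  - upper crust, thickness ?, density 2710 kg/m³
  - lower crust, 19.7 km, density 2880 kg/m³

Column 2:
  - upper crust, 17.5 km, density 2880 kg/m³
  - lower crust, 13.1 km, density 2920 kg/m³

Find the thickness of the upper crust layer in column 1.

Take the compensation level at the base of the deeper column (depth z_c below the surface of column 1) and equate Σ ρ_i t_i down to z_c; mantle fills any gap and the z_c terms cancel.
Column 1: 3.1×2160 + x×2710 + 19.7×2880 + (z_c − 22.8 − x)×3300
Column 2: 1.79×0 + 17.5×2880 + 13.1×2920 + (z_c − 1.79 − 30.6)×3300
The z_c×3300 term appears on both sides and cancels. Collect the known terms of each column as K = Σ(ρt)_known − 3300 × (depth of known layers): K_1 = 63432 − 3300×22.8 = −11808; K_2 = 88652 − 3300×(1.79 + 30.6) = −18235.
Balance: K_1 − x×(3300 − 2710) = K_2, so x = (K_1 − K_2)/(3300 − 2710) = 6427/590 = 10.9 km.

10.9 km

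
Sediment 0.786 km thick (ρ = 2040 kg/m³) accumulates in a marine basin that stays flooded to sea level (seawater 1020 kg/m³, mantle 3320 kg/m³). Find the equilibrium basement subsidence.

0.349 km

Submarine loading: the sediment displaces seawater, and the subsidence is in turn flooded, so s (ρ_m − ρ_w) = t (ρ_sed − ρ_w).
s = 0.786 km × (2040 − 1020) / (3320 − 1020) = 0.349 km.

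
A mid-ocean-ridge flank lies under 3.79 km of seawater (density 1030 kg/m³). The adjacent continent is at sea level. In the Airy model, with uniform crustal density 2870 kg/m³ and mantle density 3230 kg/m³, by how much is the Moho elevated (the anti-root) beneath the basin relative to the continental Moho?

19.4 km

Balancing pressure at the compensation depth: replacing crust with seawater at the top is compensated by replacing crust with mantle at the base: d (ρ_c − ρ_w) = a (ρ_m − ρ_c).
a = d (ρ_c − ρ_w)/(ρ_m − ρ_c) = 3.79 km × 1840/360 = 19.4 km.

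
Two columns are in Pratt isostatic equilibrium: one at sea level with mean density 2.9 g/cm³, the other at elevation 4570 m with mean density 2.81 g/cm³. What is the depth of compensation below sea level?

ρ_ref D = ρ (D + h) → D (ρ_ref − ρ) = ρ h.
D = ρ h/(ρ_ref − ρ) = 2.81 × 4570 m/(2.9 − 2.81) = 143000 m.

143000 m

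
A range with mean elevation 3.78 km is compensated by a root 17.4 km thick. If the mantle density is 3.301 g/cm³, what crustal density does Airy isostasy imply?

ρ_c h = (ρ_m − ρ_c) r → ρ_c (h + r) = ρ_m r → ρ_c = ρ_m r / (h + r).
ρ_c = 3.301 × 17.4 km / (3.78 km + 17.4 km) = 2.71 g/cm³.

2.71 g/cm³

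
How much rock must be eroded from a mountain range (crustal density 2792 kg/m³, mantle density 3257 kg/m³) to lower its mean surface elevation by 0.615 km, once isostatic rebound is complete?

4.31 km

Net drop Δ = e − u = e − e ρ_c/ρ_m = e (ρ_m − ρ_c)/ρ_m.
e = Δ ρ_m/(ρ_m − ρ_c) = 0.615 km × 3257/465 = 4.31 km.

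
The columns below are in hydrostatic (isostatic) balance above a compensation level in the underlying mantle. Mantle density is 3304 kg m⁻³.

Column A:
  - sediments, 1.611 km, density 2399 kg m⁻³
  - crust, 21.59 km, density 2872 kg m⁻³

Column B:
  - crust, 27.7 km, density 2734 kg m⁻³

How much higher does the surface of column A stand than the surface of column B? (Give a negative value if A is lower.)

For any compensation level in the mantle, the mantle terms cancel and isostasy reduces to e = (Σt_A − Σt_B) − (Σ(ρt)_A − Σ(ρt)_B) / ρ_m.
Σt_A = 23.201 km; Σt_B = 27.7 km; Σ(ρt)_A = 65871.269; Σ(ρt)_B = 75731.8 (in km·kg m⁻³).
e = (23.201 − 27.7) − (65871.269 − 75731.8) / 3304 = −1.51 km.

−1.51 km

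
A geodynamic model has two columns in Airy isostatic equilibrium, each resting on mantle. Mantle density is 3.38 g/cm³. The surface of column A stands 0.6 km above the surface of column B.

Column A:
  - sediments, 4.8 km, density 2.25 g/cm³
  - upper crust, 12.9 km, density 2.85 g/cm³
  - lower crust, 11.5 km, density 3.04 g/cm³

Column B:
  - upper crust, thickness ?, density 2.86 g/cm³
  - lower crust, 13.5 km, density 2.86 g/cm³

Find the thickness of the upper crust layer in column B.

Take the compensation level at the base of the deeper column (depth z_c below the surface of column A) and equate Σ ρ_i t_i down to z_c; mantle fills any gap and the z_c terms cancel.
Column A: 4.8×2.25 + 12.9×2.85 + 11.5×3.04 + (z_c − 29.2)×3.38
Column B: 0.6×0 + x×2.86 + 13.5×2.86 + (z_c − 0.6 − 13.5 − x)×3.38
The z_c×3.38 term appears on both sides and cancels. Collect the known terms of each column as K = Σ(ρt)_known − 3.38 × (depth of known layers): K_A = 82.525 − 3.38×29.2 = −16.171; K_B = 38.61 − 3.38×(0.6 + 13.5) = −9.048.
Balance: K_A = K_B − x×(3.38 − 2.86), so x = (K_B − K_A)/(3.38 − 2.86) = 7.123/0.52 = 13.7 km.

13.7 km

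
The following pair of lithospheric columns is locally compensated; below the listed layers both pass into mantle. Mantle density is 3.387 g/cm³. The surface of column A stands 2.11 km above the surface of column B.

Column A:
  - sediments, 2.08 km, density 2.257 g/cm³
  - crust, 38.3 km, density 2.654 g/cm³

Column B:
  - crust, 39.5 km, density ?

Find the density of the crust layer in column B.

2.8 g/cm³

Take the compensation level at the base of the deeper column (depth z_c below the surface of column A) and equate Σ ρ_i t_i down to z_c; mantle fills any gap and the z_c terms cancel.
Column A: 2.08×2.257 + 38.3×2.654 + (z_c − 40.38)×3.387
Column B: 2.11×0 + 39.5×ρ + (z_c − 2.11 − 39.5)×3.387
The z_c×3.387 term appears on both sides and cancels. Collect the known terms of each column as K = Σ(ρt)_known − 3.387 × (depth of known layers): K_A = 106.34276 − 3.387×40.38 = −30.4243; K_B = 0 − 3.387×(2.11 + 39.5) = −140.93307.
Balance: K_A = K_B + 39.5×ρ, so ρ = (K_A − K_B)/39.5 = 110.509/39.5 = 2.8 g/cm³.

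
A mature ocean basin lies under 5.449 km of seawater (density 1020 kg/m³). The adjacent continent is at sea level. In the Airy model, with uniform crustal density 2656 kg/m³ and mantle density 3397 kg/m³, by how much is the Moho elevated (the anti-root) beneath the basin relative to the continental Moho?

Equating mass per unit area of the two columns: replacing crust with seawater at the top is compensated by replacing crust with mantle at the base: d (ρ_c − ρ_w) = a (ρ_m − ρ_c).
a = d (ρ_c − ρ_w)/(ρ_m − ρ_c) = 5.449 km × 1636/741 = 12 km.

12 km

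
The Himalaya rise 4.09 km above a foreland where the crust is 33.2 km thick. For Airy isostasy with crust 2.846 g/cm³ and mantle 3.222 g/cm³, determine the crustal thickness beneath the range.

68.2 km

Root depth r = h ρ_c / (ρ_m − ρ_c) = 4.09 km × 2.846 / 0.376 = 30.96 km.
Total thickness = T + h + r = 33.2 km + 4.09 km + 30.96 km = 68.2 km.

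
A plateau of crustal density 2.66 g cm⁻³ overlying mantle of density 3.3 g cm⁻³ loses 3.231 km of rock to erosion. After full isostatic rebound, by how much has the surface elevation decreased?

Rebound u = e ρ_c/ρ_m = 3.231 km × 2.66/3.3 = 2.604 km.
Net surface drop = e − u = 3.231 km − 2.604 km = e (ρ_m − ρ_c)/ρ_m = 0.627 km.

0.627 km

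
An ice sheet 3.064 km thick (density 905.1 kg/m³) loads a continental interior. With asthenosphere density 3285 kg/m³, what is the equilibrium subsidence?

0.844 km

In Airy isostatic equilibrium: the ice load ρ_ice t is balanced by mantle displaced below, ρ_m s.
s = t ρ_ice / ρ_m = 3.064 km × 905.1/3285 = 0.844 km.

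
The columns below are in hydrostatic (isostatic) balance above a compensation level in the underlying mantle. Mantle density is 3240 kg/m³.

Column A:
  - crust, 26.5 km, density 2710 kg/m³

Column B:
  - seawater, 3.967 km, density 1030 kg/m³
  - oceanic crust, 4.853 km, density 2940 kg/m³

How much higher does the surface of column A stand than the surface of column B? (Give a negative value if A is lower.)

For any compensation level in the mantle, the mantle terms cancel and isostasy reduces to e = (Σt_A − Σt_B) − (Σ(ρt)_A − Σ(ρt)_B) / ρ_m.
Σt_A = 26.5 km; Σt_B = 8.82 km; Σ(ρt)_A = 71815; Σ(ρt)_B = 18353.83 (in km·kg/m³).
e = (26.5 − 8.82) − (71815 − 18353.83) / 3240 = 1.18 km.

1.18 km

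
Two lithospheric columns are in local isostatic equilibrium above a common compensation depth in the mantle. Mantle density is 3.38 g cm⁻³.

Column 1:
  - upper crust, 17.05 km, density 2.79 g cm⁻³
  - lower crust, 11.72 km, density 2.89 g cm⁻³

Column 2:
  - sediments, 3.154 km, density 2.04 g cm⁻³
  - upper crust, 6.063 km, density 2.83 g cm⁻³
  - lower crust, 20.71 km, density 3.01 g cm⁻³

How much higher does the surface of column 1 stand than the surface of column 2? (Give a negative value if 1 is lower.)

0.171 km

For any compensation level in the mantle, the mantle terms cancel and isostasy reduces to e = (Σt_1 − Σt_2) − (Σ(ρt)_1 − Σ(ρt)_2) / ρ_m.
Σt_1 = 28.77 km; Σt_2 = 29.927 km; Σ(ρt)_1 = 81.4403; Σ(ρt)_2 = 85.92955 (in km·g cm⁻³).
e = (28.77 − 29.927) − (81.4403 − 85.92955) / 3.38 = 0.171 km.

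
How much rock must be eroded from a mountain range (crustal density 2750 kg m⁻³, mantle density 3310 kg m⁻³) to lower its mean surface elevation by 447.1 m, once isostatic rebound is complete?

2640 m

Net drop Δ = e − u = e − e ρ_c/ρ_m = e (ρ_m − ρ_c)/ρ_m.
e = Δ ρ_m/(ρ_m − ρ_c) = 447.1 m × 3310/560 = 2640 m.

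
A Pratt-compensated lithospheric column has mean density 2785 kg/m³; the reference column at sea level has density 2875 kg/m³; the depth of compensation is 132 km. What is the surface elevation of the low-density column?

4.27 km

ρ_ref D = ρ (D + h) → h = D (ρ_ref − ρ)/ρ.
h = 132 km × (2875 − 2785)/2785 = 4.27 km.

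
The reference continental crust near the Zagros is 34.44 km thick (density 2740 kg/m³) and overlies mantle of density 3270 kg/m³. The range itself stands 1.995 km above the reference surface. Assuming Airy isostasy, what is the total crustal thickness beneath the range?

46.7 km

Root depth r = h ρ_c / (ρ_m − ρ_c) = 1.995 km × 2740 / 530 = 10.31 km.
Total thickness = T + h + r = 34.44 km + 1.995 km + 10.31 km = 46.7 km.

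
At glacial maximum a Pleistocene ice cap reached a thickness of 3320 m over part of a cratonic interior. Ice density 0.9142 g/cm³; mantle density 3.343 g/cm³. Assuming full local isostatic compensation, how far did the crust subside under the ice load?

908 m

In Airy isostatic equilibrium: the ice load ρ_ice t is balanced by mantle displaced below, ρ_m s.
s = t ρ_ice / ρ_m = 3320 m × 0.9142/3.343 = 908 m.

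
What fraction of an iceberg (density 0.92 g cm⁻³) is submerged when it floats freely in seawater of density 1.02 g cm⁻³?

0.902

Submerged fraction = ρ_obj/ρ_fluid = 0.92/1.02 = 0.902.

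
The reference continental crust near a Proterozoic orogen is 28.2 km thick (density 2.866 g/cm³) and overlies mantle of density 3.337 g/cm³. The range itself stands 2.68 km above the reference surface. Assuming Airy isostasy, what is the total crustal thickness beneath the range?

47.2 km

Root depth r = h ρ_c / (ρ_m − ρ_c) = 2.68 km × 2.866 / 0.471 = 16.31 km.
Total thickness = T + h + r = 28.2 km + 2.68 km + 16.31 km = 47.2 km.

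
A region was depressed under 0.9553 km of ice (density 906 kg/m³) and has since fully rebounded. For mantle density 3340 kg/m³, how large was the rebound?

0.259 km

Removing the load lets mantle flow back in; uplift u satisfies ρ_ice t = ρ_m u.
u = t ρ_ice/ρ_m = 0.9553 km × 906/3340 = 0.259 km.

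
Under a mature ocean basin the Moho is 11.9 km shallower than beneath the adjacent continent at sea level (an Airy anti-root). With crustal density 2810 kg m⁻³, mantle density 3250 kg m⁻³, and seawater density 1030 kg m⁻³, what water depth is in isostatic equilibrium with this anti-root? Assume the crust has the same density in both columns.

Replacing a thickness d of crust by seawater at the top must be balanced by replacing crust with mantle at the base: d (ρ_c − ρ_w) = a (ρ_m − ρ_c).
d = a (ρ_m − ρ_c)/(ρ_c − ρ_w) = 11.9 km × 440/1780 = 2.94 km.

2.94 km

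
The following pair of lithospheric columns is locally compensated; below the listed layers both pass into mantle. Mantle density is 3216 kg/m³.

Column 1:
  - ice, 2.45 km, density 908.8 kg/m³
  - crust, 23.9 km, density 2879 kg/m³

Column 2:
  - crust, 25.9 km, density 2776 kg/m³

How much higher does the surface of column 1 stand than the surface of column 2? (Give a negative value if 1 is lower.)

For any compensation level in the mantle, the mantle terms cancel and isostasy reduces to e = (Σt_1 − Σt_2) − (Σ(ρt)_1 − Σ(ρt)_2) / ρ_m.
Σt_1 = 26.35 km; Σt_2 = 25.9 km; Σ(ρt)_1 = 71034.66; Σ(ρt)_2 = 71898.4 (in km·kg/m³).
e = (26.35 − 25.9) − (71034.66 − 71898.4) / 3216 = 0.719 km.

0.719 km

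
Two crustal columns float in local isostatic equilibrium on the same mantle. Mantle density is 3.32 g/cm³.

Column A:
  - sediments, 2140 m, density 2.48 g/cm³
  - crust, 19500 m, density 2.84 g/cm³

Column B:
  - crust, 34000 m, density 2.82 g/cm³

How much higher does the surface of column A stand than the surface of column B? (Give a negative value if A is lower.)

−1760 m

For any compensation level in the mantle, the mantle terms cancel and isostasy reduces to e = (Σt_A − Σt_B) − (Σ(ρt)_A − Σ(ρt)_B) / ρ_m.
Σt_A = 21640 m; Σt_B = 34000 m; Σ(ρt)_A = 60687.2; Σ(ρt)_B = 95880 (in m·g/cm³).
e = (21640 − 34000) − (60687.2 − 95880) / 3.32 = −1760 m.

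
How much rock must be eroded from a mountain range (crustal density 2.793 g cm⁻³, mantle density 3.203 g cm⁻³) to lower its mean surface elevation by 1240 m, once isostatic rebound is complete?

9690 m

Net drop Δ = e − u = e − e ρ_c/ρ_m = e (ρ_m − ρ_c)/ρ_m.
e = Δ ρ_m/(ρ_m − ρ_c) = 1240 m × 3.203/0.41 = 9690 m.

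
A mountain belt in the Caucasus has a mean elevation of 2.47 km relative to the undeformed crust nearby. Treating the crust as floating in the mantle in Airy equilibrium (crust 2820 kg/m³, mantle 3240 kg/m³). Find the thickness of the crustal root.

In Airy isostatic equilibrium: the weight of the topography is balanced by the buoyancy of the root, ρ_c h = (ρ_m − ρ_c) r.
r = h · ρ_c / (ρ_m − ρ_c) = 2.47 km × 2820 / (3240 − 2820) = 16.6 km.

16.6 km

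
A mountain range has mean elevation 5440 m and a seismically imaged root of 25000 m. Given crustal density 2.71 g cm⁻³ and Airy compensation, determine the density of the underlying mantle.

Airy balance: ρ_c h = (ρ_m − ρ_c) r → ρ_m = ρ_c (1 + h/r).
ρ_m = 2.71 × (1 + 5440 m/25000 m) = 3.3 g cm⁻³.

3.3 g cm⁻³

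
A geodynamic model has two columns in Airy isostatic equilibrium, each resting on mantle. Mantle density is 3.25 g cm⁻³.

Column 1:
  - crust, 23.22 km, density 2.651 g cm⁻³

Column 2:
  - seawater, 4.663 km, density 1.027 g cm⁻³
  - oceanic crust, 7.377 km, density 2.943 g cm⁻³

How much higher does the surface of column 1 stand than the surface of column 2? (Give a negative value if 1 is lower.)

0.393 km

For any compensation level in the mantle, the mantle terms cancel and isostasy reduces to e = (Σt_1 − Σt_2) − (Σ(ρt)_1 − Σ(ρt)_2) / ρ_m.
Σt_1 = 23.22 km; Σt_2 = 12.04 km; Σ(ρt)_1 = 61.55622; Σ(ρt)_2 = 26.499412 (in km·g cm⁻³).
e = (23.22 − 12.04) − (61.55622 − 26.499412) / 3.25 = 0.393 km.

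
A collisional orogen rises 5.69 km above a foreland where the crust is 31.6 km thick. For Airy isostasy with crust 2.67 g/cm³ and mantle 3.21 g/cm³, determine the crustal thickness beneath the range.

65.4 km

Root depth r = h ρ_c / (ρ_m − ρ_c) = 5.69 km × 2.67 / 0.54 = 28.13 km.
Total thickness = T + h + r = 31.6 km + 5.69 km + 28.13 km = 65.4 km.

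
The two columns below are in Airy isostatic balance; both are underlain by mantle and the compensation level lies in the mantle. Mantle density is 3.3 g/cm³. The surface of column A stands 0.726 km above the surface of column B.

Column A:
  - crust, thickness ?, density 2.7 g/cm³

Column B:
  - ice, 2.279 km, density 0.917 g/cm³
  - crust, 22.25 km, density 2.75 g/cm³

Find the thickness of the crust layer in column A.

Take the compensation level at the base of the deeper column (depth z_c below the surface of column A) and equate Σ ρ_i t_i down to z_c; mantle fills any gap and the z_c terms cancel.
Column A: x×2.7 + (z_c − 0 − x)×3.3
Column B: 0.726×0 + 2.279×0.917 + 22.25×2.75 + (z_c − 0.726 − 24.529)×3.3
The z_c×3.3 term appears on both sides and cancels. Collect the known terms of each column as K = Σ(ρt)_known − 3.3 × (depth of known layers): K_A = 0 − 3.3×0 = 0; K_B = 63.277343 − 3.3×(0.726 + 24.529) = −20.064157.
Balance: K_A − x×(3.3 − 2.7) = K_B, so x = (K_A − K_B)/(3.3 − 2.7) = 20.0642/0.6 = 33.4 km.

33.4 km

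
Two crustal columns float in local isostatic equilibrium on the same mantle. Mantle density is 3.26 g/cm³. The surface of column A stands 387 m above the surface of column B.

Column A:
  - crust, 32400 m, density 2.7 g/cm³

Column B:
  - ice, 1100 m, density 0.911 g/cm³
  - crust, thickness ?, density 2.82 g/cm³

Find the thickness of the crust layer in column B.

Take the compensation level at the base of the deeper column (depth z_c below the surface of column A) and equate Σ ρ_i t_i down to z_c; mantle fills any gap and the z_c terms cancel.
Column A: 32400×2.7 + (z_c − 32400)×3.26
Column B: 387×0 + 1100×0.911 + x×2.82 + (z_c − 387 − 1100 − x)×3.26
The z_c×3.26 term appears on both sides and cancels. Collect the known terms of each column as K = Σ(ρt)_known − 3.26 × (depth of known layers): K_A = 87480 − 3.26×32400 = −18144; K_B = 1002.1 − 3.26×(387 + 1100) = −3845.52.
Balance: K_A = K_B − x×(3.26 − 2.82), so x = (K_B − K_A)/(3.26 − 2.82) = 14298.5/0.44 = 32500 m.

32500 m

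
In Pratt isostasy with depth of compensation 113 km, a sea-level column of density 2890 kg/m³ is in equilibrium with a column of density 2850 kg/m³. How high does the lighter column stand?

1.59 km

ρ_ref D = ρ (D + h) → h = D (ρ_ref − ρ)/ρ.
h = 113 km × (2890 − 2850)/2850 = 1.59 km.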